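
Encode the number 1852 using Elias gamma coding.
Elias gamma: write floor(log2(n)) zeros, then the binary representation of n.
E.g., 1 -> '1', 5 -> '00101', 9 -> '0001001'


num_bits = floor(log2(1852)) + 1 = 11
leading_zeros = num_bits - 1 = 10
binary(1852) = 11100111100

Elias gamma(1852) = '0000000000' + '11100111100' = 000000000011100111100 (21 bits)


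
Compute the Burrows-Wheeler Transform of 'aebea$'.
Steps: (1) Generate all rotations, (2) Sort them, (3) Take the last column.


Rotations (sorted):
  0: $aebea -> last char: a
  1: a$aebe -> last char: e
  2: aebea$ -> last char: $
  3: bea$ae -> last char: e
  4: ea$aeb -> last char: b
  5: ebea$a -> last char: a


BWT = ae$eba


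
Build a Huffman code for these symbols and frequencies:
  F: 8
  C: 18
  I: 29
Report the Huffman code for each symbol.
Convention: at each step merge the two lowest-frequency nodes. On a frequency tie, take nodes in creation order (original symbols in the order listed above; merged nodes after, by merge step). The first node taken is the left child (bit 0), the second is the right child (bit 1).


Huffman tree construction:
Step 1: Merge F(8) + C(18) = 26
Step 2: Merge (F+C)(26) + I(29) = 55
Read each symbol's code off the tree from the root (left child = 0, right child = 1).

Codes:
  F: 00 (length 2)
  C: 01 (length 2)
  I: 1 (length 1)
Average code length: 81/55 = 1.4727 bits/symbol


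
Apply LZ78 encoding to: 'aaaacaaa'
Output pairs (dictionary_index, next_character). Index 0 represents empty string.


LZ78 encoding steps:
Dictionary: {0: ''}
Step 1: w='' (idx 0), next='a' -> output (0, 'a'), add 'a' as idx 1
Step 2: w='a' (idx 1), next='a' -> output (1, 'a'), add 'aa' as idx 2
Step 3: w='a' (idx 1), next='c' -> output (1, 'c'), add 'ac' as idx 3
Step 4: w='aa' (idx 2), next='a' -> output (2, 'a'), add 'aaa' as idx 4


Encoded: [(0, 'a'), (1, 'a'), (1, 'c'), (2, 'a')]


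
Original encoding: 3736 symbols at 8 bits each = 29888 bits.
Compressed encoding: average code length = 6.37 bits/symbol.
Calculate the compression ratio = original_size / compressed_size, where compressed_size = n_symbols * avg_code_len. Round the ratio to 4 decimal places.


original_size = n_symbols * orig_bits = 3736 * 8 = 29888 bits
compressed_size = n_symbols * avg_code_len = 3736 * 6.37 = 23798.32 bits
ratio = original_size / compressed_size = 29888 / 23798.32 = 1.2559

Compression ratio = 1.2559


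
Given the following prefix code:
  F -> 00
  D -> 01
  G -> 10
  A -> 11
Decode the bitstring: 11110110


Decoding step by step:
Bits 11 -> A
Bits 11 -> A
Bits 01 -> D
Bits 10 -> G


Decoded message: AADG


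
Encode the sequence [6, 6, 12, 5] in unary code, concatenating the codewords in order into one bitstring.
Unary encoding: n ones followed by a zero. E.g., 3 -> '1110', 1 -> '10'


Encode each number as n ones followed by a terminating 0:
  6 -> 1111110 (7 bits)
  6 -> 1111110 (7 bits)
  12 -> 1111111111110 (13 bits)
  5 -> 111110 (6 bits)
Total length = 7 + 7 + 13 + 6 = 33 bits.

Unary([6, 6, 12, 5]) = 111111011111101111111111110111110 (33 bits)


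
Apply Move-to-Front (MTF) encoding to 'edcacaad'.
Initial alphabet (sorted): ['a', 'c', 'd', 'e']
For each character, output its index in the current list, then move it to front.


MTF encoding:
'e': index 3 in ['a', 'c', 'd', 'e'] -> ['e', 'a', 'c', 'd']
'd': index 3 in ['e', 'a', 'c', 'd'] -> ['d', 'e', 'a', 'c']
'c': index 3 in ['d', 'e', 'a', 'c'] -> ['c', 'd', 'e', 'a']
'a': index 3 in ['c', 'd', 'e', 'a'] -> ['a', 'c', 'd', 'e']
'c': index 1 in ['a', 'c', 'd', 'e'] -> ['c', 'a', 'd', 'e']
'a': index 1 in ['c', 'a', 'd', 'e'] -> ['a', 'c', 'd', 'e']
'a': index 0 in ['a', 'c', 'd', 'e'] -> ['a', 'c', 'd', 'e']
'd': index 2 in ['a', 'c', 'd', 'e'] -> ['d', 'a', 'c', 'e']


Output: [3, 3, 3, 3, 1, 1, 0, 2]


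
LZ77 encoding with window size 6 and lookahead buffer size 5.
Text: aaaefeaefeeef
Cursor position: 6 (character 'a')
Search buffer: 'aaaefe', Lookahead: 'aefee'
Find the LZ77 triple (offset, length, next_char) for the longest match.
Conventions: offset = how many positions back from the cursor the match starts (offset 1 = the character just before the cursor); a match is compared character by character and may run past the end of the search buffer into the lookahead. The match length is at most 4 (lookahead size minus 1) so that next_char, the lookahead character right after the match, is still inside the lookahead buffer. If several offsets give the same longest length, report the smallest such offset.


Try each offset into the search buffer:
  offset=1 (pos 5, char 'e'): match length 0
  offset=2 (pos 4, char 'f'): match length 0
  offset=3 (pos 3, char 'e'): match length 0
  offset=4 (pos 2, char 'a'): match length 4
  offset=5 (pos 1, char 'a'): match length 1
  offset=6 (pos 0, char 'a'): match length 1
Longest match has length 4 at offset 4.
next_char = character at position 6 + 4 = 10 -> 'e'

Best match: offset=4, length=4 (matching 'aefe' starting at position 2)
LZ77 triple: (4, 4, 'e')


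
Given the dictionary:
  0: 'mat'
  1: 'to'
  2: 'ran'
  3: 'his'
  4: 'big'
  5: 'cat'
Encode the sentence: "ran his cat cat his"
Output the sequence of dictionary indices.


Look up each word in the dictionary:
  'ran' -> 2
  'his' -> 3
  'cat' -> 5
  'cat' -> 5
  'his' -> 3

Encoded: [2, 3, 5, 5, 3]


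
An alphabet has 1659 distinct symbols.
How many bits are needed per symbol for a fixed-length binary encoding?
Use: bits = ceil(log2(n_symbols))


log2(1659) = 10.6961
Bracket: 2^10 = 1024 < 1659 <= 2^11 = 2048
So ceil(log2(1659)) = 11

bits = ceil(log2(1659)) = ceil(10.6961) = 11 bits


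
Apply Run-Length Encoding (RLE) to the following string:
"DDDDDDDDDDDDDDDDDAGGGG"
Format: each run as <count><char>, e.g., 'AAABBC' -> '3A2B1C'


Scanning runs left to right:
  i=0: run of 'D' x 17 -> '17D'
  i=17: run of 'A' x 1 -> '1A'
  i=18: run of 'G' x 4 -> '4G'

RLE = 17D1A4G


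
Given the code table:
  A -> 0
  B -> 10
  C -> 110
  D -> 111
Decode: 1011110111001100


Decoding:
10 -> B
111 -> D
10 -> B
111 -> D
0 -> A
0 -> A
110 -> C
0 -> A


Result: BDBDAACA


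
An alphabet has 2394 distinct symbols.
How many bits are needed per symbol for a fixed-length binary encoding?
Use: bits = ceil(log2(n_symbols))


log2(2394) = 11.2252
Bracket: 2^11 = 2048 < 2394 <= 2^12 = 4096
So ceil(log2(2394)) = 12

bits = ceil(log2(2394)) = ceil(11.2252) = 12 bits


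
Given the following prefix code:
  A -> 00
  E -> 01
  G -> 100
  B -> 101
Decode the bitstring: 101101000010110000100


Decoding step by step:
Bits 101 -> B
Bits 101 -> B
Bits 00 -> A
Bits 00 -> A
Bits 101 -> B
Bits 100 -> G
Bits 00 -> A
Bits 100 -> G


Decoded message: BBAABGAG


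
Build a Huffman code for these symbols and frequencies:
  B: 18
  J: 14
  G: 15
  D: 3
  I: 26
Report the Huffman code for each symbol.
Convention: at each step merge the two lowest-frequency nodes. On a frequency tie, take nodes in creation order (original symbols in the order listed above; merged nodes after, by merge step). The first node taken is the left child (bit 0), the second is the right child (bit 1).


Huffman tree construction:
Step 1: Merge D(3) + J(14) = 17
Step 2: Merge G(15) + (D+J)(17) = 32
Step 3: Merge B(18) + I(26) = 44
Step 4: Merge (G+(D+J))(32) + (B+I)(44) = 76
Read each symbol's code off the tree from the root (left child = 0, right child = 1).

Codes:
  B: 10 (length 2)
  J: 011 (length 3)
  G: 00 (length 2)
  D: 010 (length 3)
  I: 11 (length 2)
Average code length: 169/76 = 2.2237 bits/symbol


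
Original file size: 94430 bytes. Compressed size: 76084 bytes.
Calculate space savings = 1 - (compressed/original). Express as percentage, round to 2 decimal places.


ratio = compressed/original = 76084/94430 = 0.805719
savings = 1 - ratio = 1 - 0.805719 = 0.194281
as a percentage: 0.194281 * 100 = 19.43%

Space savings = 1 - 76084/94430 = 19.43%


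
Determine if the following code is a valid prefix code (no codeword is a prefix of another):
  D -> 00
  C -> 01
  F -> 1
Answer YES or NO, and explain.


Checking each pair (does one codeword prefix another?):
  D='00' vs C='01': no prefix
  D='00' vs F='1': no prefix
  C='01' vs D='00': no prefix
  C='01' vs F='1': no prefix
  F='1' vs D='00': no prefix
  F='1' vs C='01': no prefix
No violation found over all pairs.

YES -- this is a valid prefix code. No codeword is a prefix of any other codeword.


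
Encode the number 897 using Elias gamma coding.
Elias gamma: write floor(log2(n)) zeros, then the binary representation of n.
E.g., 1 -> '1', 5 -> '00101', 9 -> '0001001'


num_bits = floor(log2(897)) + 1 = 10
leading_zeros = num_bits - 1 = 9
binary(897) = 1110000001

Elias gamma(897) = '000000000' + '1110000001' = 0000000001110000001 (19 bits)


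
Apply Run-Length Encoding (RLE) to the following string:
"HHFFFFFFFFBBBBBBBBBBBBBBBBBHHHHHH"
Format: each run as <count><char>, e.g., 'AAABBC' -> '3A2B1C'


Scanning runs left to right:
  i=0: run of 'H' x 2 -> '2H'
  i=2: run of 'F' x 8 -> '8F'
  i=10: run of 'B' x 17 -> '17B'
  i=27: run of 'H' x 6 -> '6H'

RLE = 2H8F17B6H


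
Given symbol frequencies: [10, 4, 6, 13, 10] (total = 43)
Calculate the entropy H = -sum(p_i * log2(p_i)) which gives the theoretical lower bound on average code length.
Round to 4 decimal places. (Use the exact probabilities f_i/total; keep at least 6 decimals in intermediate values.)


Per-symbol terms -p_i * log2(p_i) with p_i = f_i/43:
  p = 10/43 = 0.232558: log2(p) = -2.104337, -p*log2(p) = 0.489381
  p = 4/43 = 0.093023: log2(p) = -3.426265, -p*log2(p) = 0.318722
  p = 6/43 = 0.139535: log2(p) = -2.841302, -p*log2(p) = 0.396461
  p = 13/43 = 0.302326: log2(p) = -1.725825, -p*log2(p) = 0.521761
  p = 10/43 = 0.232558: log2(p) = -2.104337, -p*log2(p) = 0.489381
H = 0.489381 + 0.318722 + 0.396461 + 0.521761 + 0.489381 = 2.215706

H = 2.2157 bits/symbol


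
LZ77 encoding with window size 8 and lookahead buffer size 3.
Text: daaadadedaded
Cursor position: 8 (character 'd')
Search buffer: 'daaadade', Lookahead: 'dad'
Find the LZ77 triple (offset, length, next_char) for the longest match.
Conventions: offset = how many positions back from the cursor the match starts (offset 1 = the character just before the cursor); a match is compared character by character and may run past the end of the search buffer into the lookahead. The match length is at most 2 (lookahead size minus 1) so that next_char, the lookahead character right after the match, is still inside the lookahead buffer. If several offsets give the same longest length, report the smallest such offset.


Try each offset into the search buffer:
  offset=1 (pos 7, char 'e'): match length 0
  offset=2 (pos 6, char 'd'): match length 1
  offset=3 (pos 5, char 'a'): match length 0
  offset=4 (pos 4, char 'd'): match length 2
  offset=5 (pos 3, char 'a'): match length 0
  offset=6 (pos 2, char 'a'): match length 0
  offset=7 (pos 1, char 'a'): match length 0
  offset=8 (pos 0, char 'd'): match length 2
Longest match has length 2, found at offsets 4, 8; take the smallest, offset 4.
next_char = character at position 8 + 2 = 10 -> 'd'

Best match: offset=4, length=2 (matching 'da' starting at position 4)
LZ77 triple: (4, 2, 'd')


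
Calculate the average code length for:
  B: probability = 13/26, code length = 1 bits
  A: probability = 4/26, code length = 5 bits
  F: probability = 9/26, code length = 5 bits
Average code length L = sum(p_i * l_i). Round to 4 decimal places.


Weighted contributions p_i * l_i:
  B: (13/26) * 1 = 13/26
  A: (4/26) * 5 = 20/26
  F: (9/26) * 5 = 45/26
Sum = (13 + 20 + 45)/26 = 78/26

L = 78/26 = 3.0000 bits/symbol


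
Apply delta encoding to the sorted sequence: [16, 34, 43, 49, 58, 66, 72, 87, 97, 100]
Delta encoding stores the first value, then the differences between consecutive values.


First value: 16
Deltas:
  34 - 16 = 18
  43 - 34 = 9
  49 - 43 = 6
  58 - 49 = 9
  66 - 58 = 8
  72 - 66 = 6
  87 - 72 = 15
  97 - 87 = 10
  100 - 97 = 3


Delta encoded: [16, 18, 9, 6, 9, 8, 6, 15, 10, 3]


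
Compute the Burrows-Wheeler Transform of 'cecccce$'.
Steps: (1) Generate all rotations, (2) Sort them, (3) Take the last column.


Rotations (sorted):
  0: $cecccce -> last char: e
  1: cccce$ce -> last char: e
  2: ccce$cec -> last char: c
  3: cce$cecc -> last char: c
  4: ce$ceccc -> last char: c
  5: cecccce$ -> last char: $
  6: e$cecccc -> last char: c
  7: ecccce$c -> last char: c


BWT = eeccc$cc


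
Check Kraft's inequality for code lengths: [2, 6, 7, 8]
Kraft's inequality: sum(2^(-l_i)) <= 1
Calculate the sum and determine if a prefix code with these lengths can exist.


Sum = 2^(-2) + 2^(-6) + 2^(-7) + 2^(-8)
    = 0.25 + 0.015625 + 0.0078125 + 0.00390625
    = 71/256 = 0.27734375
Since 0.27734375 <= 1, Kraft's inequality IS satisfied.
A prefix code with these lengths CAN exist.

Kraft sum = 0.27734375. Satisfied.


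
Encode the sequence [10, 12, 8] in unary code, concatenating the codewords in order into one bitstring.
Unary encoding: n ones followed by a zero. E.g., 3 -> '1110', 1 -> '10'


Encode each number as n ones followed by a terminating 0:
  10 -> 11111111110 (11 bits)
  12 -> 1111111111110 (13 bits)
  8 -> 111111110 (9 bits)
Total length = 11 + 13 + 9 = 33 bits.

Unary([10, 12, 8]) = 111111111101111111111110111111110 (33 bits)


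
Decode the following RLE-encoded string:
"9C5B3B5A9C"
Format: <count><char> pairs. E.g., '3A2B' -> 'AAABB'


Expanding each <count><char> pair:
  9C -> 'CCCCCCCCC'
  5B -> 'BBBBB'
  3B -> 'BBB'
  5A -> 'AAAAA'
  9C -> 'CCCCCCCCC'

Decoded = CCCCCCCCCBBBBBBBBAAAAACCCCCCCCC


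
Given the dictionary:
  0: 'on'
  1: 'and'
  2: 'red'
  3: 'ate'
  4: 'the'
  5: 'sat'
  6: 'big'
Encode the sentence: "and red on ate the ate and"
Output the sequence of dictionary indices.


Look up each word in the dictionary:
  'and' -> 1
  'red' -> 2
  'on' -> 0
  'ate' -> 3
  'the' -> 4
  'ate' -> 3
  'and' -> 1

Encoded: [1, 2, 0, 3, 4, 3, 1]


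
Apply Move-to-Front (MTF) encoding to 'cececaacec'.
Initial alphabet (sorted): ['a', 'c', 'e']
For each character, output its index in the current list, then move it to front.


MTF encoding:
'c': index 1 in ['a', 'c', 'e'] -> ['c', 'a', 'e']
'e': index 2 in ['c', 'a', 'e'] -> ['e', 'c', 'a']
'c': index 1 in ['e', 'c', 'a'] -> ['c', 'e', 'a']
'e': index 1 in ['c', 'e', 'a'] -> ['e', 'c', 'a']
'c': index 1 in ['e', 'c', 'a'] -> ['c', 'e', 'a']
'a': index 2 in ['c', 'e', 'a'] -> ['a', 'c', 'e']
'a': index 0 in ['a', 'c', 'e'] -> ['a', 'c', 'e']
'c': index 1 in ['a', 'c', 'e'] -> ['c', 'a', 'e']
'e': index 2 in ['c', 'a', 'e'] -> ['e', 'c', 'a']
'c': index 1 in ['e', 'c', 'a'] -> ['c', 'e', 'a']


Output: [1, 2, 1, 1, 1, 2, 0, 1, 2, 1]


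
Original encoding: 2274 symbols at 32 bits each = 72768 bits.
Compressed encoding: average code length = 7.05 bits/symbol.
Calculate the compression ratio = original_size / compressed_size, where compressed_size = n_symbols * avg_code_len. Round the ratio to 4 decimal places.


original_size = n_symbols * orig_bits = 2274 * 32 = 72768 bits
compressed_size = n_symbols * avg_code_len = 2274 * 7.05 = 16031.7 bits
ratio = original_size / compressed_size = 72768 / 16031.7 = 4.539

Compression ratio = 4.539


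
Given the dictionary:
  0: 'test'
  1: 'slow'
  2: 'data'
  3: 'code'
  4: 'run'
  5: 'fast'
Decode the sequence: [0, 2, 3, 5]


Look up each index in the dictionary:
  0 -> 'test'
  2 -> 'data'
  3 -> 'code'
  5 -> 'fast'

Decoded: "test data code fast"


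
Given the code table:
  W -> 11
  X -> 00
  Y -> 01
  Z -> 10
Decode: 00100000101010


Decoding:
00 -> X
10 -> Z
00 -> X
00 -> X
10 -> Z
10 -> Z
10 -> Z


Result: XZXXZZZ


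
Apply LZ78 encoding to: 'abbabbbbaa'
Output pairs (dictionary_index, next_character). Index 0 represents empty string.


LZ78 encoding steps:
Dictionary: {0: ''}
Step 1: w='' (idx 0), next='a' -> output (0, 'a'), add 'a' as idx 1
Step 2: w='' (idx 0), next='b' -> output (0, 'b'), add 'b' as idx 2
Step 3: w='b' (idx 2), next='a' -> output (2, 'a'), add 'ba' as idx 3
Step 4: w='b' (idx 2), next='b' -> output (2, 'b'), add 'bb' as idx 4
Step 5: w='bb' (idx 4), next='a' -> output (4, 'a'), add 'bba' as idx 5
Step 6: w='a' (idx 1), end of input -> output (1, '')


Encoded: [(0, 'a'), (0, 'b'), (2, 'a'), (2, 'b'), (4, 'a'), (1, '')]


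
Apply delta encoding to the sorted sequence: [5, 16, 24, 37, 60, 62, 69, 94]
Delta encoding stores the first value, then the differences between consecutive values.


First value: 5
Deltas:
  16 - 5 = 11
  24 - 16 = 8
  37 - 24 = 13
  60 - 37 = 23
  62 - 60 = 2
  69 - 62 = 7
  94 - 69 = 25


Delta encoded: [5, 11, 8, 13, 23, 2, 7, 25]


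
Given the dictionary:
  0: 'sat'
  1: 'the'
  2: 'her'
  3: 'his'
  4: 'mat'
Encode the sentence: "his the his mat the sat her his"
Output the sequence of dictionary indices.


Look up each word in the dictionary:
  'his' -> 3
  'the' -> 1
  'his' -> 3
  'mat' -> 4
  'the' -> 1
  'sat' -> 0
  'her' -> 2
  'his' -> 3

Encoded: [3, 1, 3, 4, 1, 0, 2, 3]


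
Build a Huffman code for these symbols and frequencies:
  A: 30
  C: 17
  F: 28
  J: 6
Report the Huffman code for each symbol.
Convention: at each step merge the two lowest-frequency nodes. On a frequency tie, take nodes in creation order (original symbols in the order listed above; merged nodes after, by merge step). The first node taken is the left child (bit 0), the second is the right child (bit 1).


Huffman tree construction:
Step 1: Merge J(6) + C(17) = 23
Step 2: Merge (J+C)(23) + F(28) = 51
Step 3: Merge A(30) + ((J+C)+F)(51) = 81
Read each symbol's code off the tree from the root (left child = 0, right child = 1).

Codes:
  A: 0 (length 1)
  C: 101 (length 3)
  F: 11 (length 2)
  J: 100 (length 3)
Average code length: 155/81 = 1.9136 bits/symbol


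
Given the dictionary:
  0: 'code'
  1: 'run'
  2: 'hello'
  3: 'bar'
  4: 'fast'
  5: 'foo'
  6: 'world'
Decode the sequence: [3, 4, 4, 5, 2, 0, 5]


Look up each index in the dictionary:
  3 -> 'bar'
  4 -> 'fast'
  4 -> 'fast'
  5 -> 'foo'
  2 -> 'hello'
  0 -> 'code'
  5 -> 'foo'

Decoded: "bar fast fast foo hello code foo"


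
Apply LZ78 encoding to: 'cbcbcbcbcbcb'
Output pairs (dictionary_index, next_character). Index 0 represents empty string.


LZ78 encoding steps:
Dictionary: {0: ''}
Step 1: w='' (idx 0), next='c' -> output (0, 'c'), add 'c' as idx 1
Step 2: w='' (idx 0), next='b' -> output (0, 'b'), add 'b' as idx 2
Step 3: w='c' (idx 1), next='b' -> output (1, 'b'), add 'cb' as idx 3
Step 4: w='cb' (idx 3), next='c' -> output (3, 'c'), add 'cbc' as idx 4
Step 5: w='b' (idx 2), next='c' -> output (2, 'c'), add 'bc' as idx 5
Step 6: w='bc' (idx 5), next='b' -> output (5, 'b'), add 'bcb' as idx 6


Encoded: [(0, 'c'), (0, 'b'), (1, 'b'), (3, 'c'), (2, 'c'), (5, 'b')]


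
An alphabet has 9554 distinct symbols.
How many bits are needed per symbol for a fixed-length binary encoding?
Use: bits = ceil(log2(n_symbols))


log2(9554) = 13.2219
Bracket: 2^13 = 8192 < 9554 <= 2^14 = 16384
So ceil(log2(9554)) = 14

bits = ceil(log2(9554)) = ceil(13.2219) = 14 bits


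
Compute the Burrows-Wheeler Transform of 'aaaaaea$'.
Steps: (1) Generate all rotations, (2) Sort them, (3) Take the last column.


Rotations (sorted):
  0: $aaaaaea -> last char: a
  1: a$aaaaae -> last char: e
  2: aaaaaea$ -> last char: $
  3: aaaaea$a -> last char: a
  4: aaaea$aa -> last char: a
  5: aaea$aaa -> last char: a
  6: aea$aaaa -> last char: a
  7: ea$aaaaa -> last char: a


BWT = ae$aaaaa


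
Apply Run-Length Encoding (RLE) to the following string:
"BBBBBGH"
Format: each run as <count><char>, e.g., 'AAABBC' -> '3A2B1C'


Scanning runs left to right:
  i=0: run of 'B' x 5 -> '5B'
  i=5: run of 'G' x 1 -> '1G'
  i=6: run of 'H' x 1 -> '1H'

RLE = 5B1G1H


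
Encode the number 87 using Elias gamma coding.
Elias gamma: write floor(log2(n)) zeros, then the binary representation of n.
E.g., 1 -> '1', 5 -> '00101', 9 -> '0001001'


num_bits = floor(log2(87)) + 1 = 7
leading_zeros = num_bits - 1 = 6
binary(87) = 1010111

Elias gamma(87) = '000000' + '1010111' = 0000001010111 (13 bits)


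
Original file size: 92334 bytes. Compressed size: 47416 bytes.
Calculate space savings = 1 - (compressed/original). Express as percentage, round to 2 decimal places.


ratio = compressed/original = 47416/92334 = 0.513527
savings = 1 - ratio = 1 - 0.513527 = 0.486473
as a percentage: 0.486473 * 100 = 48.65%

Space savings = 1 - 47416/92334 = 48.65%


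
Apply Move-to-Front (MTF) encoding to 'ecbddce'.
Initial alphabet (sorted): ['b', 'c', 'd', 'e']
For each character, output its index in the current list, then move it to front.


MTF encoding:
'e': index 3 in ['b', 'c', 'd', 'e'] -> ['e', 'b', 'c', 'd']
'c': index 2 in ['e', 'b', 'c', 'd'] -> ['c', 'e', 'b', 'd']
'b': index 2 in ['c', 'e', 'b', 'd'] -> ['b', 'c', 'e', 'd']
'd': index 3 in ['b', 'c', 'e', 'd'] -> ['d', 'b', 'c', 'e']
'd': index 0 in ['d', 'b', 'c', 'e'] -> ['d', 'b', 'c', 'e']
'c': index 2 in ['d', 'b', 'c', 'e'] -> ['c', 'd', 'b', 'e']
'e': index 3 in ['c', 'd', 'b', 'e'] -> ['e', 'c', 'd', 'b']


Output: [3, 2, 2, 3, 0, 2, 3]


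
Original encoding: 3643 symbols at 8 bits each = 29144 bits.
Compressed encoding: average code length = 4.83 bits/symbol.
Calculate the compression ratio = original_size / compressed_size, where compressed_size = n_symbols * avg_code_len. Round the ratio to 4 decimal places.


original_size = n_symbols * orig_bits = 3643 * 8 = 29144 bits
compressed_size = n_symbols * avg_code_len = 3643 * 4.83 = 17595.69 bits
ratio = original_size / compressed_size = 29144 / 17595.69 = 1.6563

Compression ratio = 1.6563


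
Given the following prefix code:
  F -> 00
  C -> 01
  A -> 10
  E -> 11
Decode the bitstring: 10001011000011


Decoding step by step:
Bits 10 -> A
Bits 00 -> F
Bits 10 -> A
Bits 11 -> E
Bits 00 -> F
Bits 00 -> F
Bits 11 -> E


Decoded message: AFAEFFE


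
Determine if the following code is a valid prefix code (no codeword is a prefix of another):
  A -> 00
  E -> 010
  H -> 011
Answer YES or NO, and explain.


Checking each pair (does one codeword prefix another?):
  A='00' vs E='010': no prefix
  A='00' vs H='011': no prefix
  E='010' vs A='00': no prefix
  E='010' vs H='011': no prefix
  H='011' vs A='00': no prefix
  H='011' vs E='010': no prefix
No violation found over all pairs.

YES -- this is a valid prefix code. No codeword is a prefix of any other codeword.


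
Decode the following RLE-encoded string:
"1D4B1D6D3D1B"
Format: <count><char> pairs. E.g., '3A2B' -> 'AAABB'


Expanding each <count><char> pair:
  1D -> 'D'
  4B -> 'BBBB'
  1D -> 'D'
  6D -> 'DDDDDD'
  3D -> 'DDD'
  1B -> 'B'

Decoded = DBBBBDDDDDDDDDDB


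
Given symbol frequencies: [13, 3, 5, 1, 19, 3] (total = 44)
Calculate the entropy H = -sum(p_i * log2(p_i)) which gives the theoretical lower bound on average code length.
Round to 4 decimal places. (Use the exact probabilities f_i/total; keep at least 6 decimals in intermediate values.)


Per-symbol terms -p_i * log2(p_i) with p_i = f_i/44:
  p = 13/44 = 0.295455: log2(p) = -1.758992, -p*log2(p) = 0.519702
  p = 3/44 = 0.068182: log2(p) = -3.874469, -p*log2(p) = 0.264168
  p = 5/44 = 0.113636: log2(p) = -3.137504, -p*log2(p) = 0.356534
  p = 1/44 = 0.022727: log2(p) = -5.459432, -p*log2(p) = 0.124078
  p = 19/44 = 0.431818: log2(p) = -1.211504, -p*log2(p) = 0.523149
  p = 3/44 = 0.068182: log2(p) = -3.874469, -p*log2(p) = 0.264168
H = 0.519702 + 0.264168 + 0.356534 + 0.124078 + 0.523149 + 0.264168 = 2.051799

H = 2.0518 bits/symbol


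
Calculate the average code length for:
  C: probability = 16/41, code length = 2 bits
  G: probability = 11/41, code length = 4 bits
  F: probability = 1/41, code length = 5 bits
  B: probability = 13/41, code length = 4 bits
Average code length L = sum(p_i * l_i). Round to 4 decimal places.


Weighted contributions p_i * l_i:
  C: (16/41) * 2 = 32/41
  G: (11/41) * 4 = 44/41
  F: (1/41) * 5 = 5/41
  B: (13/41) * 4 = 52/41
Sum = (32 + 44 + 5 + 52)/41 = 133/41

L = 133/41 = 3.2439 bits/symbol


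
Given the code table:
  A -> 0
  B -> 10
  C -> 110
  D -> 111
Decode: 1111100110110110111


Decoding:
111 -> D
110 -> C
0 -> A
110 -> C
110 -> C
110 -> C
111 -> D


Result: DCACCCD


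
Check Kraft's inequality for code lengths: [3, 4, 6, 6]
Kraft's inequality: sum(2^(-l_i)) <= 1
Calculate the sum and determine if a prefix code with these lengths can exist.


Sum = 2^(-3) + 2^(-4) + 2^(-6) + 2^(-6)
    = 0.125 + 0.0625 + 0.015625 + 0.015625
    = 14/64 = 0.21875
Since 0.21875 <= 1, Kraft's inequality IS satisfied.
A prefix code with these lengths CAN exist.

Kraft sum = 0.21875. Satisfied.


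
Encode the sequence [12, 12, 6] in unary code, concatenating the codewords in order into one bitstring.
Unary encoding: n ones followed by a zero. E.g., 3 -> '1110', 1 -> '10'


Encode each number as n ones followed by a terminating 0:
  12 -> 1111111111110 (13 bits)
  12 -> 1111111111110 (13 bits)
  6 -> 1111110 (7 bits)
Total length = 13 + 13 + 7 = 33 bits.

Unary([12, 12, 6]) = 111111111111011111111111101111110 (33 bits)


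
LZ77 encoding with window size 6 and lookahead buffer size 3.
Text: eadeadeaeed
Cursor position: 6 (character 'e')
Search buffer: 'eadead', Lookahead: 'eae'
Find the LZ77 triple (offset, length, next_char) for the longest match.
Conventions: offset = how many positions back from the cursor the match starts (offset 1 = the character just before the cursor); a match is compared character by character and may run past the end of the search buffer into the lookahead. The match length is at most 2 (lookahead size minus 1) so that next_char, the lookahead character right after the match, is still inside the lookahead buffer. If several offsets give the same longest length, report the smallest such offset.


Try each offset into the search buffer:
  offset=1 (pos 5, char 'd'): match length 0
  offset=2 (pos 4, char 'a'): match length 0
  offset=3 (pos 3, char 'e'): match length 2
  offset=4 (pos 2, char 'd'): match length 0
  offset=5 (pos 1, char 'a'): match length 0
  offset=6 (pos 0, char 'e'): match length 2
Longest match has length 2, found at offsets 3, 6; take the smallest, offset 3.
next_char = character at position 6 + 2 = 8 -> 'e'

Best match: offset=3, length=2 (matching 'ea' starting at position 3)
LZ77 triple: (3, 2, 'e')


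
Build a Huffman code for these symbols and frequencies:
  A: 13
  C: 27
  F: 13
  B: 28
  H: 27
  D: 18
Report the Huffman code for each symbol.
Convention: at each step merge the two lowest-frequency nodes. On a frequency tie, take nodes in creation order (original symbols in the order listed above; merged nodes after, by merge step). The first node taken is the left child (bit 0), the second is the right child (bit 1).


Huffman tree construction:
Step 1: Merge A(13) + F(13) = 26
Step 2: Merge D(18) + (A+F)(26) = 44
Step 3: Merge C(27) + H(27) = 54
Step 4: Merge B(28) + (D+(A+F))(44) = 72
Step 5: Merge (C+H)(54) + (B+(D+(A+F)))(72) = 126
Read each symbol's code off the tree from the root (left child = 0, right child = 1).

Codes:
  A: 1110 (length 4)
  C: 00 (length 2)
  F: 1111 (length 4)
  B: 10 (length 2)
  H: 01 (length 2)
  D: 110 (length 3)
Average code length: 322/126 = 2.5556 bits/symbol


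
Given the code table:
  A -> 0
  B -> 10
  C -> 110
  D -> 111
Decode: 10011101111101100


Decoding:
10 -> B
0 -> A
111 -> D
0 -> A
111 -> D
110 -> C
110 -> C
0 -> A


Result: BADADCCA


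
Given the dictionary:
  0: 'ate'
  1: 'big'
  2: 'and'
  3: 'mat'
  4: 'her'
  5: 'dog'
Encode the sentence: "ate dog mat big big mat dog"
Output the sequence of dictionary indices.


Look up each word in the dictionary:
  'ate' -> 0
  'dog' -> 5
  'mat' -> 3
  'big' -> 1
  'big' -> 1
  'mat' -> 3
  'dog' -> 5

Encoded: [0, 5, 3, 1, 1, 3, 5]


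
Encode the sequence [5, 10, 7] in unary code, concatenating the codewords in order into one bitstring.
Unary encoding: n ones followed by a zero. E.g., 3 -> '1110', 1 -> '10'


Encode each number as n ones followed by a terminating 0:
  5 -> 111110 (6 bits)
  10 -> 11111111110 (11 bits)
  7 -> 11111110 (8 bits)
Total length = 6 + 11 + 8 = 25 bits.

Unary([5, 10, 7]) = 1111101111111111011111110 (25 bits)


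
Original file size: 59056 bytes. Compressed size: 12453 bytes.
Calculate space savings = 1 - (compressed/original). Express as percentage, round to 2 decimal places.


ratio = compressed/original = 12453/59056 = 0.210868
savings = 1 - ratio = 1 - 0.210868 = 0.789132
as a percentage: 0.789132 * 100 = 78.91%

Space savings = 1 - 12453/59056 = 78.91%


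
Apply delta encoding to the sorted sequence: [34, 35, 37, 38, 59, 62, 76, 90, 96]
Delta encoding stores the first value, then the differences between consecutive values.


First value: 34
Deltas:
  35 - 34 = 1
  37 - 35 = 2
  38 - 37 = 1
  59 - 38 = 21
  62 - 59 = 3
  76 - 62 = 14
  90 - 76 = 14
  96 - 90 = 6


Delta encoded: [34, 1, 2, 1, 21, 3, 14, 14, 6]


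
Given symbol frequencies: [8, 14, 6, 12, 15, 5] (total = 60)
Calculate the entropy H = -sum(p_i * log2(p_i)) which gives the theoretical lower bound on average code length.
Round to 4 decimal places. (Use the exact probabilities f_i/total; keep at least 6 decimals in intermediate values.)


Per-symbol terms -p_i * log2(p_i) with p_i = f_i/60:
  p = 8/60 = 0.133333: log2(p) = -2.906891, -p*log2(p) = 0.387585
  p = 14/60 = 0.233333: log2(p) = -2.099536, -p*log2(p) = 0.489892
  p = 6/60 = 0.100000: log2(p) = -3.321928, -p*log2(p) = 0.332193
  p = 12/60 = 0.200000: log2(p) = -2.321928, -p*log2(p) = 0.464386
  p = 15/60 = 0.250000: log2(p) = -2.000000, -p*log2(p) = 0.500000
  p = 5/60 = 0.083333: log2(p) = -3.584963, -p*log2(p) = 0.298747
H = 0.387585 + 0.489892 + 0.332193 + 0.464386 + 0.500000 + 0.298747 = 2.472803

H = 2.4728 bits/symbol


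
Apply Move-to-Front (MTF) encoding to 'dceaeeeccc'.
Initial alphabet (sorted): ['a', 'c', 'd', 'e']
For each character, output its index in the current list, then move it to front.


MTF encoding:
'd': index 2 in ['a', 'c', 'd', 'e'] -> ['d', 'a', 'c', 'e']
'c': index 2 in ['d', 'a', 'c', 'e'] -> ['c', 'd', 'a', 'e']
'e': index 3 in ['c', 'd', 'a', 'e'] -> ['e', 'c', 'd', 'a']
'a': index 3 in ['e', 'c', 'd', 'a'] -> ['a', 'e', 'c', 'd']
'e': index 1 in ['a', 'e', 'c', 'd'] -> ['e', 'a', 'c', 'd']
'e': index 0 in ['e', 'a', 'c', 'd'] -> ['e', 'a', 'c', 'd']
'e': index 0 in ['e', 'a', 'c', 'd'] -> ['e', 'a', 'c', 'd']
'c': index 2 in ['e', 'a', 'c', 'd'] -> ['c', 'e', 'a', 'd']
'c': index 0 in ['c', 'e', 'a', 'd'] -> ['c', 'e', 'a', 'd']
'c': index 0 in ['c', 'e', 'a', 'd'] -> ['c', 'e', 'a', 'd']


Output: [2, 2, 3, 3, 1, 0, 0, 2, 0, 0]


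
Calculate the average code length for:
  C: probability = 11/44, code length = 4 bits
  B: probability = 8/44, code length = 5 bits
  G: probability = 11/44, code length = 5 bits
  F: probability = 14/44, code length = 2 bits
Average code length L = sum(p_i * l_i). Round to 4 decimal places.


Weighted contributions p_i * l_i:
  C: (11/44) * 4 = 44/44
  B: (8/44) * 5 = 40/44
  G: (11/44) * 5 = 55/44
  F: (14/44) * 2 = 28/44
Sum = (44 + 40 + 55 + 28)/44 = 167/44

L = 167/44 = 3.7955 bits/symbol


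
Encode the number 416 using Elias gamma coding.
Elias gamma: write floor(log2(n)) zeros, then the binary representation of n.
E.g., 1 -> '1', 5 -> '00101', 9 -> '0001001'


num_bits = floor(log2(416)) + 1 = 9
leading_zeros = num_bits - 1 = 8
binary(416) = 110100000

Elias gamma(416) = '00000000' + '110100000' = 00000000110100000 (17 bits)


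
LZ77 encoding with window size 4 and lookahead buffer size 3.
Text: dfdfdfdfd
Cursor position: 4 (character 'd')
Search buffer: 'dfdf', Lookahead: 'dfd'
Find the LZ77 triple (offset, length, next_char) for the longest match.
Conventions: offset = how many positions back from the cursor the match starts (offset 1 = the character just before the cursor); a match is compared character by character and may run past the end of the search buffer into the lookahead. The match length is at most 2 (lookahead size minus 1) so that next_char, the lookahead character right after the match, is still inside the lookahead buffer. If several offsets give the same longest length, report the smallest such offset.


Try each offset into the search buffer:
  offset=1 (pos 3, char 'f'): match length 0
  offset=2 (pos 2, char 'd'): match length 2
  offset=3 (pos 1, char 'f'): match length 0
  offset=4 (pos 0, char 'd'): match length 2
Longest match has length 2, found at offsets 2, 4; take the smallest, offset 2.
next_char = character at position 4 + 2 = 6 -> 'd'

Best match: offset=2, length=2 (matching 'df' starting at position 2)
LZ77 triple: (2, 2, 'd')


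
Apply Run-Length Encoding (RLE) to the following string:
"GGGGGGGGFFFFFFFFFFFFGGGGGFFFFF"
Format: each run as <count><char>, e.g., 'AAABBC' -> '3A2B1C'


Scanning runs left to right:
  i=0: run of 'G' x 8 -> '8G'
  i=8: run of 'F' x 12 -> '12F'
  i=20: run of 'G' x 5 -> '5G'
  i=25: run of 'F' x 5 -> '5F'

RLE = 8G12F5G5F


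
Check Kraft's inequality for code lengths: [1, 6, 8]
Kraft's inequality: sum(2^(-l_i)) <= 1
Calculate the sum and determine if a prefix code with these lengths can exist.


Sum = 2^(-1) + 2^(-6) + 2^(-8)
    = 0.5 + 0.015625 + 0.00390625
    = 133/256 = 0.51953125
Since 0.51953125 <= 1, Kraft's inequality IS satisfied.
A prefix code with these lengths CAN exist.

Kraft sum = 0.51953125. Satisfied.


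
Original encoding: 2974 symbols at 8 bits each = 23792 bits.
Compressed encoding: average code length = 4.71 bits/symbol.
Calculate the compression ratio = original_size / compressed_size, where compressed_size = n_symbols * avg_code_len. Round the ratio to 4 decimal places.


original_size = n_symbols * orig_bits = 2974 * 8 = 23792 bits
compressed_size = n_symbols * avg_code_len = 2974 * 4.71 = 14007.54 bits
ratio = original_size / compressed_size = 23792 / 14007.54 = 1.6985

Compression ratio = 1.6985


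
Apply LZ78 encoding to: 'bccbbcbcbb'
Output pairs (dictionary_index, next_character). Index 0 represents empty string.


LZ78 encoding steps:
Dictionary: {0: ''}
Step 1: w='' (idx 0), next='b' -> output (0, 'b'), add 'b' as idx 1
Step 2: w='' (idx 0), next='c' -> output (0, 'c'), add 'c' as idx 2
Step 3: w='c' (idx 2), next='b' -> output (2, 'b'), add 'cb' as idx 3
Step 4: w='b' (idx 1), next='c' -> output (1, 'c'), add 'bc' as idx 4
Step 5: w='bc' (idx 4), next='b' -> output (4, 'b'), add 'bcb' as idx 5
Step 6: w='b' (idx 1), end of input -> output (1, '')


Encoded: [(0, 'b'), (0, 'c'), (2, 'b'), (1, 'c'), (4, 'b'), (1, '')]


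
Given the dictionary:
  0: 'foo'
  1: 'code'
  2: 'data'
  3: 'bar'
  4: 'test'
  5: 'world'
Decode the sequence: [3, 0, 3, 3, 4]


Look up each index in the dictionary:
  3 -> 'bar'
  0 -> 'foo'
  3 -> 'bar'
  3 -> 'bar'
  4 -> 'test'

Decoded: "bar foo bar bar test"


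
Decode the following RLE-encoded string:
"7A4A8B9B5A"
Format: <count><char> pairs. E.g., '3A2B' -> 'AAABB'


Expanding each <count><char> pair:
  7A -> 'AAAAAAA'
  4A -> 'AAAA'
  8B -> 'BBBBBBBB'
  9B -> 'BBBBBBBBB'
  5A -> 'AAAAA'

Decoded = AAAAAAAAAAABBBBBBBBBBBBBBBBBAAAAA


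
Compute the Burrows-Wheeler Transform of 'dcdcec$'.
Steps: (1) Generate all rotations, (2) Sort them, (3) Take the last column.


Rotations (sorted):
  0: $dcdcec -> last char: c
  1: c$dcdce -> last char: e
  2: cdcec$d -> last char: d
  3: cec$dcd -> last char: d
  4: dcdcec$ -> last char: $
  5: dcec$dc -> last char: c
  6: ec$dcdc -> last char: c


BWT = cedd$cc


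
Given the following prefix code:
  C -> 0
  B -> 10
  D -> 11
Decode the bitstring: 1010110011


Decoding step by step:
Bits 10 -> B
Bits 10 -> B
Bits 11 -> D
Bits 0 -> C
Bits 0 -> C
Bits 11 -> D


Decoded message: BBDCCD


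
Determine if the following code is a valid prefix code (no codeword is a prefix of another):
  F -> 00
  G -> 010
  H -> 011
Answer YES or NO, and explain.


Checking each pair (does one codeword prefix another?):
  F='00' vs G='010': no prefix
  F='00' vs H='011': no prefix
  G='010' vs F='00': no prefix
  G='010' vs H='011': no prefix
  H='011' vs F='00': no prefix
  H='011' vs G='010': no prefix
No violation found over all pairs.

YES -- this is a valid prefix code. No codeword is a prefix of any other codeword.


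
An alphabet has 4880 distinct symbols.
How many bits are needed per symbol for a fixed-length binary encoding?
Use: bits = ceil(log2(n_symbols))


log2(4880) = 12.2527
Bracket: 2^12 = 4096 < 4880 <= 2^13 = 8192
So ceil(log2(4880)) = 13

bits = ceil(log2(4880)) = ceil(12.2527) = 13 bits


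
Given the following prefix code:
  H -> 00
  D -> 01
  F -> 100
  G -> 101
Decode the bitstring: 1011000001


Decoding step by step:
Bits 101 -> G
Bits 100 -> F
Bits 00 -> H
Bits 01 -> D


Decoded message: GFHD


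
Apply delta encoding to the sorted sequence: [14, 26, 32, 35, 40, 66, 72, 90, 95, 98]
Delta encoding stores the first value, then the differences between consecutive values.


First value: 14
Deltas:
  26 - 14 = 12
  32 - 26 = 6
  35 - 32 = 3
  40 - 35 = 5
  66 - 40 = 26
  72 - 66 = 6
  90 - 72 = 18
  95 - 90 = 5
  98 - 95 = 3


Delta encoded: [14, 12, 6, 3, 5, 26, 6, 18, 5, 3]


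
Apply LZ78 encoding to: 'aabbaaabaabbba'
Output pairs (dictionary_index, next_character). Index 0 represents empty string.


LZ78 encoding steps:
Dictionary: {0: ''}
Step 1: w='' (idx 0), next='a' -> output (0, 'a'), add 'a' as idx 1
Step 2: w='a' (idx 1), next='b' -> output (1, 'b'), add 'ab' as idx 2
Step 3: w='' (idx 0), next='b' -> output (0, 'b'), add 'b' as idx 3
Step 4: w='a' (idx 1), next='a' -> output (1, 'a'), add 'aa' as idx 4
Step 5: w='ab' (idx 2), next='a' -> output (2, 'a'), add 'aba' as idx 5
Step 6: w='ab' (idx 2), next='b' -> output (2, 'b'), add 'abb' as idx 6
Step 7: w='b' (idx 3), next='a' -> output (3, 'a'), add 'ba' as idx 7


Encoded: [(0, 'a'), (1, 'b'), (0, 'b'), (1, 'a'), (2, 'a'), (2, 'b'), (3, 'a')]


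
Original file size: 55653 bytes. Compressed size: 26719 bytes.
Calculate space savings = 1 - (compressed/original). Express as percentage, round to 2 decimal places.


ratio = compressed/original = 26719/55653 = 0.4801
savings = 1 - ratio = 1 - 0.4801 = 0.5199
as a percentage: 0.5199 * 100 = 51.99%

Space savings = 1 - 26719/55653 = 51.99%


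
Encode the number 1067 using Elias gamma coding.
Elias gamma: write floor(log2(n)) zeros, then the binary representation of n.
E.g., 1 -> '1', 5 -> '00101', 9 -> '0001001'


num_bits = floor(log2(1067)) + 1 = 11
leading_zeros = num_bits - 1 = 10
binary(1067) = 10000101011

Elias gamma(1067) = '0000000000' + '10000101011' = 000000000010000101011 (21 bits)


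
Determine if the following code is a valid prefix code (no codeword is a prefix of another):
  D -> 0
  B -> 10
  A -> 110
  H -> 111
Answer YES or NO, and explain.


Checking each pair (does one codeword prefix another?):
  D='0' vs B='10': no prefix
  D='0' vs A='110': no prefix
  D='0' vs H='111': no prefix
  B='10' vs D='0': no prefix
  B='10' vs A='110': no prefix
  B='10' vs H='111': no prefix
  A='110' vs D='0': no prefix
  A='110' vs B='10': no prefix
  A='110' vs H='111': no prefix
  H='111' vs D='0': no prefix
  H='111' vs B='10': no prefix
  H='111' vs A='110': no prefix
No violation found over all pairs.

YES -- this is a valid prefix code. No codeword is a prefix of any other codeword.


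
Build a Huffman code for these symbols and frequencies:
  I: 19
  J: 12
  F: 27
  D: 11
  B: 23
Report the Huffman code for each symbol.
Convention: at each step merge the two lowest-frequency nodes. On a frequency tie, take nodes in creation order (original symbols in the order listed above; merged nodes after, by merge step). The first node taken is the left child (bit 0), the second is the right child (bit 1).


Huffman tree construction:
Step 1: Merge D(11) + J(12) = 23
Step 2: Merge I(19) + B(23) = 42
Step 3: Merge (D+J)(23) + F(27) = 50
Step 4: Merge (I+B)(42) + ((D+J)+F)(50) = 92
Read each symbol's code off the tree from the root (left child = 0, right child = 1).

Codes:
  I: 00 (length 2)
  J: 101 (length 3)
  F: 11 (length 2)
  D: 100 (length 3)
  B: 01 (length 2)
Average code length: 207/92 = 2.2500 bits/symbol
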